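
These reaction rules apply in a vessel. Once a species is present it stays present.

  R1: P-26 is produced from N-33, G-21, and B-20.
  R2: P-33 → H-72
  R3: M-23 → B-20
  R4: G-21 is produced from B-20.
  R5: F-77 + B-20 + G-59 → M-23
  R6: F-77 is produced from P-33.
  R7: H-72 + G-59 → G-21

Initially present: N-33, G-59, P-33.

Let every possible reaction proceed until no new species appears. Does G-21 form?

P-33 present → H-72 forms (R2).
H-72 and G-59 present → G-21 forms (R7).

Yes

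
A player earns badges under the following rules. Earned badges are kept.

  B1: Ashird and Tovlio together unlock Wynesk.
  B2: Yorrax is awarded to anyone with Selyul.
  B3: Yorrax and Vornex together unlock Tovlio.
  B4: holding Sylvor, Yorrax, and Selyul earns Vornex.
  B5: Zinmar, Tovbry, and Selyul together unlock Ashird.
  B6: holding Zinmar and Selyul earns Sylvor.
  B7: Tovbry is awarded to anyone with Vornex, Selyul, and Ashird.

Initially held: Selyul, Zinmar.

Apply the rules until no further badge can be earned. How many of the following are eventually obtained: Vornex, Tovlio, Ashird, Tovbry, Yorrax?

3

With Zinmar and Selyul, Sylvor is earned (B6).
With Selyul, Yorrax is earned (B2).
With Sylvor, Yorrax, and Selyul, Vornex is earned (B4).
With Yorrax and Vornex, Tovlio is earned (B3).
Vornex: reached.
Tovlio: reached.
Ashird would need Zinmar, Tovbry, and Selyul (B5), but Tovbry is never earned.
Tovbry would need Vornex, Selyul, and Ashird (B7), but Ashird is never earned.
Yorrax: reached.
Reached: Vornex, Tovlio, and Yorrax — 3 of the 5.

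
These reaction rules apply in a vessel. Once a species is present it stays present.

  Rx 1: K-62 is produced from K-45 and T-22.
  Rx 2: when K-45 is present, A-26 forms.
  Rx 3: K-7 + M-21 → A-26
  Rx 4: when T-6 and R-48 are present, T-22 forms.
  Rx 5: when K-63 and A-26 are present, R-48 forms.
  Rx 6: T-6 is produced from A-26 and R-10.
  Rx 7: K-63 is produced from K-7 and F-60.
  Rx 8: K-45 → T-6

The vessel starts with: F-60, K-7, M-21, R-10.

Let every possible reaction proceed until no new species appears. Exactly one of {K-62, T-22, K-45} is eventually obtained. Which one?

K-7 and F-60 present → K-63 forms (Rx 7).
K-7 and M-21 present → A-26 forms (Rx 3).
K-63 and A-26 present → R-48 forms (Rx 5).
A-26 and R-10 present → T-6 forms (Rx 6).
T-6 and R-48 present → T-22 forms (Rx 4).
No rule produces K-45, and it is not given. K-62 would need K-45 and T-22 (Rx 1), but K-45 never forms.

T-22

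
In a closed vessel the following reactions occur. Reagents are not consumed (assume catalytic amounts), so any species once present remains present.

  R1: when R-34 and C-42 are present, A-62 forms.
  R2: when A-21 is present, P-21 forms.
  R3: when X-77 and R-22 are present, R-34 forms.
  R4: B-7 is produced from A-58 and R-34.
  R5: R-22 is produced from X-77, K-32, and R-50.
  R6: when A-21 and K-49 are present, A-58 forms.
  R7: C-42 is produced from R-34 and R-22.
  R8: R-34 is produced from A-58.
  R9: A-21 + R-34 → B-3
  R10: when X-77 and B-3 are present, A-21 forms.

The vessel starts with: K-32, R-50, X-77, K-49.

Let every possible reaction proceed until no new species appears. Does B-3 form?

No

B-3 would need A-21 and R-34 (R9), but A-21 never forms.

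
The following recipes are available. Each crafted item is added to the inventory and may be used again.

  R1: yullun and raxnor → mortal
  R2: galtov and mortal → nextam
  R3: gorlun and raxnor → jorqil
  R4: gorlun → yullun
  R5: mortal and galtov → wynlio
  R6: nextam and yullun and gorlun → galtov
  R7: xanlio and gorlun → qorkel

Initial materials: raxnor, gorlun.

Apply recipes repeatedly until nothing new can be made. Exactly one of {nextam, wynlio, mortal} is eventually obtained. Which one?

mortal

Using R4, gorlun makes yullun.
Using R1, yullun and raxnor make mortal.
wynlio would need mortal and galtov (R5), but galtov is never obtained. nextam would need galtov and mortal (R2), but galtov is never obtained.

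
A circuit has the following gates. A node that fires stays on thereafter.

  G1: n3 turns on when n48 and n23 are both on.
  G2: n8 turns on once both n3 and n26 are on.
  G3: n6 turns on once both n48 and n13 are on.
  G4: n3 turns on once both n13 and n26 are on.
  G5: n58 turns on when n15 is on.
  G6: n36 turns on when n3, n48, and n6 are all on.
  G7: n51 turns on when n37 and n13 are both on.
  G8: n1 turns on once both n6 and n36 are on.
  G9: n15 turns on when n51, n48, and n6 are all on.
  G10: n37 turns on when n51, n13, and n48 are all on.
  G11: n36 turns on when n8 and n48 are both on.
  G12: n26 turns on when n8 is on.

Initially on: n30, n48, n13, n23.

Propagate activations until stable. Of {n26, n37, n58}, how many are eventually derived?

0

n26 would need n8 (G12), but n8 never turns on.
n37 would need n51, n13, and n48 (G10), but n51 never turns on.
n58 would need n15 (G5), but n15 never turns on.
None of the 3 are reached.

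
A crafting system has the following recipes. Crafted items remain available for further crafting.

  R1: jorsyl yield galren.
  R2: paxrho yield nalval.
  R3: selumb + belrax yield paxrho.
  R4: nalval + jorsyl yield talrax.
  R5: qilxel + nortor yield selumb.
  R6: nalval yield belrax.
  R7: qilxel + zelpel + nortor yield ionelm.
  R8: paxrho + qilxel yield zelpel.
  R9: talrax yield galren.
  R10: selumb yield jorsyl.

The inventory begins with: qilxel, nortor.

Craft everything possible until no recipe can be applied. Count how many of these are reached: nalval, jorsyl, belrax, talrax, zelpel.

qilxel + nortor → selumb (R5).
selumb → jorsyl (R10).
nalval would need paxrho (R2), but paxrho is never obtained.
jorsyl: reached.
belrax would need nalval (R6), but nalval is never obtained.
talrax would need nalval and jorsyl (R4), but nalval is never obtained.
zelpel would need paxrho and qilxel (R8), but paxrho is never obtained.
Reached: jorsyl — 1 of the 5.

1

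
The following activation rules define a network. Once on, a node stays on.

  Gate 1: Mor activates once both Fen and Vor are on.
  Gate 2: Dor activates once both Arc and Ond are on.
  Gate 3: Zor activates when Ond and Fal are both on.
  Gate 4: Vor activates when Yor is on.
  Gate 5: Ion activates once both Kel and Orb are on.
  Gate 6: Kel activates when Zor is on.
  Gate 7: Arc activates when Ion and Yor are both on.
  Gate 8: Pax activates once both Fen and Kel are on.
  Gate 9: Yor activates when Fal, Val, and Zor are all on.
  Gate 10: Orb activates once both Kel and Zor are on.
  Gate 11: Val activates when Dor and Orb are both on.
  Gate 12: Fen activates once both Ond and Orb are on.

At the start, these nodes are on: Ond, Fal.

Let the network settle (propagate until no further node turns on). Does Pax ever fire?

Yes

Gate 3: Ond and Fal on → Zor on.
Gate 6: Zor on → Kel on.
Kel and Zor are on, so Orb activates (Gate 10).
Gate 12: Ond and Orb on → Fen on.
Gate 8: Fen and Kel on → Pax on.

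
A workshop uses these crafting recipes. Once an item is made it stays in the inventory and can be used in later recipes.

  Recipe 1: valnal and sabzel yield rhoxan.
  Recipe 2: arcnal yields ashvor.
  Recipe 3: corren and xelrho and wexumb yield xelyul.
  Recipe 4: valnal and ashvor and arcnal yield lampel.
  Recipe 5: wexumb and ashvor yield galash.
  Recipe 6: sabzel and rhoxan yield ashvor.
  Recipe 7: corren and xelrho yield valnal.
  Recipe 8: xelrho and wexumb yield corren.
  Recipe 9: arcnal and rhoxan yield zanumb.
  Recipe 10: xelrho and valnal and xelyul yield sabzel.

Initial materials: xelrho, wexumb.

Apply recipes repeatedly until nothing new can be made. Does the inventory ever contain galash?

Yes

Using Recipe 8, xelrho and wexumb make corren.
corren and xelrho and wexumb → xelyul (Recipe 3).
Using Recipe 7, corren and xelrho make valnal.
Using Recipe 10, xelrho, valnal, and xelyul make sabzel.
valnal and sabzel → rhoxan (Recipe 1).
Using Recipe 6, sabzel and rhoxan make ashvor.
Using Recipe 5, wexumb and ashvor make galash.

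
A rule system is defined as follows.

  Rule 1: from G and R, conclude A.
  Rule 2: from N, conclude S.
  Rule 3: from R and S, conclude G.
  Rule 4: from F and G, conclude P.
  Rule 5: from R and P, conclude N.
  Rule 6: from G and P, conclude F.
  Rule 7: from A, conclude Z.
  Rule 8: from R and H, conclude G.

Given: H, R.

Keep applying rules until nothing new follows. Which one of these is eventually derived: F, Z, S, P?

Z

From R and H, Rule 8 gives G.
From G and R, Rule 1 gives A.
A holds, so Z follows (Rule 7).
S would need N (Rule 2), but N is never established. P would need F and G (Rule 4), but F is never established. F would need G and P (Rule 6), but P is never established.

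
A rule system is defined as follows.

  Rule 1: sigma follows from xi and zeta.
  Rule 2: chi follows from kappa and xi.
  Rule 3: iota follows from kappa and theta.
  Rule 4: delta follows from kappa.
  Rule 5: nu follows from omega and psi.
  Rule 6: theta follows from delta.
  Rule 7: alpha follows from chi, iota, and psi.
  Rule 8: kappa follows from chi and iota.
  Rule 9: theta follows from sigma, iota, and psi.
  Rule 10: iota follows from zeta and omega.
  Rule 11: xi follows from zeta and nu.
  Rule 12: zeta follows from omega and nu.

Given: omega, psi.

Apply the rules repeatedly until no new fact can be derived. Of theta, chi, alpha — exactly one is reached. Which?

theta

From omega and psi, Rule 5 gives nu.
From omega and nu, Rule 12 gives zeta.
From zeta and omega, Rule 10 gives iota.
From zeta and nu, Rule 11 gives xi.
From xi and zeta, Rule 1 gives sigma.
sigma, iota, and psi hold, so theta follows (Rule 9).
alpha would need chi, iota, and psi (Rule 7), but chi is never established. chi would need kappa and xi (Rule 2), but kappa is never established.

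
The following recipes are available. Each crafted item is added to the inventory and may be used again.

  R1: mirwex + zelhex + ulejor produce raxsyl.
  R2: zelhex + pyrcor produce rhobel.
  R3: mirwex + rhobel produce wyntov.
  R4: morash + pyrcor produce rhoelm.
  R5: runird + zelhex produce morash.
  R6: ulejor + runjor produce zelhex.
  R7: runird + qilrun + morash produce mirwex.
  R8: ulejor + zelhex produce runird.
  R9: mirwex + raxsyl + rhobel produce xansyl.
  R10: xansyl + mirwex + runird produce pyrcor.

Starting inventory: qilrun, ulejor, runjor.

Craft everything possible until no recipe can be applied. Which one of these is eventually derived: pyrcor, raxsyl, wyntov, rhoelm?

ulejor + runjor → zelhex (R6).
Using R8, ulejor and zelhex make runird.
runird + zelhex → morash (R5).
runird + qilrun + morash → mirwex (R7).
Using R1, mirwex, zelhex, and ulejor make raxsyl.
rhoelm would need morash and pyrcor (R4), but pyrcor is never obtained. wyntov would need mirwex and rhobel (R3), but rhobel is never obtained. pyrcor would need xansyl, mirwex, and runird (R10), but xansyl is never obtained.

raxsyl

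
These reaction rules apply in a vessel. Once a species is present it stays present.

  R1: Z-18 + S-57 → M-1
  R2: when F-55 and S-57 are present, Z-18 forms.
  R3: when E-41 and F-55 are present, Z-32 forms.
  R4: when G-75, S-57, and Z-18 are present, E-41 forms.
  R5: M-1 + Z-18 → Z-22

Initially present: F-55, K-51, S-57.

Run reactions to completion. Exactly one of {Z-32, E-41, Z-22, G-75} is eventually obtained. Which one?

F-55 and S-57 present → Z-18 forms (R2).
Z-18 and S-57 present → M-1 forms (R1).
M-1 and Z-18 present → Z-22 forms (R5).
E-41 would need G-75, S-57, and Z-18 (R4), but G-75 never forms. Z-32 would need E-41 and F-55 (R3), but E-41 never forms. No rule produces G-75, and it is not given.

Z-22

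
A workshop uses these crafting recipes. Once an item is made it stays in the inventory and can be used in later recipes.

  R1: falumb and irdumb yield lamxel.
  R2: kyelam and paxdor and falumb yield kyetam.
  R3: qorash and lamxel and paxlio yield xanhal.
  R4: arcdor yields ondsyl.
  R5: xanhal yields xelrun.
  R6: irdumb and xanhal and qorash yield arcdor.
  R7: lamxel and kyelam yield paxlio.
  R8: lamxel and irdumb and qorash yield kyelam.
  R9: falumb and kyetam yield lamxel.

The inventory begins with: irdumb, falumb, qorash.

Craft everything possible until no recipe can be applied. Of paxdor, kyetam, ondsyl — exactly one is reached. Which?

Using R1, falumb and irdumb make lamxel.
Using R8, lamxel, irdumb, and qorash make kyelam.
lamxel and kyelam → paxlio (R7).
Using R3, qorash, lamxel, and paxlio make xanhal.
Using R6, irdumb, xanhal, and qorash make arcdor.
arcdor → ondsyl (R4).
No rule produces paxdor, and it is not given. kyetam would need kyelam, paxdor, and falumb (R2), but paxdor is never obtained.

ondsyl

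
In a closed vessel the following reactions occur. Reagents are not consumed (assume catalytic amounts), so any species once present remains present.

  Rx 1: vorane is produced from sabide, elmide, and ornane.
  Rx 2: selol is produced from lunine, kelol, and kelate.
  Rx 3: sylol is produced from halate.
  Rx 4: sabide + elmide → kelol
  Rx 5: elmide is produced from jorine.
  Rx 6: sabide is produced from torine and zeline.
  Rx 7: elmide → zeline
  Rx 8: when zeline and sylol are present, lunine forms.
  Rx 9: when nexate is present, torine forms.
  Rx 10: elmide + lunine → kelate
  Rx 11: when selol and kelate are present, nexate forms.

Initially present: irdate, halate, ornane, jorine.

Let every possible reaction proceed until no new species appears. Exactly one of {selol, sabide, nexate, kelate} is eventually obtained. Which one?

halate present → sylol forms (Rx 3).
jorine present → elmide forms (Rx 5).
elmide present → zeline forms (Rx 7).
zeline and sylol present → lunine forms (Rx 8).
elmide and lunine present → kelate forms (Rx 10).
sabide would need torine and zeline (Rx 6), but torine never forms. selol would need lunine, kelol, and kelate (Rx 2), but kelol never forms. nexate would need selol and kelate (Rx 11), but selol never forms.

kelate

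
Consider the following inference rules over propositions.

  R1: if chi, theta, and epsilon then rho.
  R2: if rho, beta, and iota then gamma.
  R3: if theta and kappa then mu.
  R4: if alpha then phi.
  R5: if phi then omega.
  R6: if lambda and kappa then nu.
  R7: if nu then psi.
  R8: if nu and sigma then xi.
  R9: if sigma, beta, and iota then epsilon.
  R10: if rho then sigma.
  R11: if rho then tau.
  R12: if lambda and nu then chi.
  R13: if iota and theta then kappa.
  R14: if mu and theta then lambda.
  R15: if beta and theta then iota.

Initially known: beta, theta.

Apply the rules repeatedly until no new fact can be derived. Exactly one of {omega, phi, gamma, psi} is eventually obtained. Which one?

psi

beta and theta hold, so iota follows (R15).
From iota and theta, R13 gives kappa.
From theta and kappa, R3 gives mu.
mu and theta hold, so lambda follows (R14).
lambda and kappa hold, so nu follows (R6).
nu holds, so psi follows (R7).
omega would need phi (R5), but phi is never established. gamma would need rho, beta, and iota (R2), but rho is never established. phi would need alpha (R4), but alpha is never established.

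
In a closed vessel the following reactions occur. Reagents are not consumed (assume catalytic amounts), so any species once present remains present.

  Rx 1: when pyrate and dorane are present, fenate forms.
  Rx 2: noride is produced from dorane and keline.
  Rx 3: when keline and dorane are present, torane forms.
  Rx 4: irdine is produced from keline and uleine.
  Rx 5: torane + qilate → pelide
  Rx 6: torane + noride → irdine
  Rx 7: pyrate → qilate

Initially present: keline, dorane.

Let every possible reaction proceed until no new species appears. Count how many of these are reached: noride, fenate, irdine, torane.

3

keline and dorane present → torane forms (Rx 3).
dorane and keline present → noride forms (Rx 2).
torane and noride present → irdine forms (Rx 6).
noride: reached.
fenate would need pyrate and dorane (Rx 1), but pyrate never forms.
irdine: reached.
torane: reached.
Reached: noride, irdine, and torane — 3 of the 4.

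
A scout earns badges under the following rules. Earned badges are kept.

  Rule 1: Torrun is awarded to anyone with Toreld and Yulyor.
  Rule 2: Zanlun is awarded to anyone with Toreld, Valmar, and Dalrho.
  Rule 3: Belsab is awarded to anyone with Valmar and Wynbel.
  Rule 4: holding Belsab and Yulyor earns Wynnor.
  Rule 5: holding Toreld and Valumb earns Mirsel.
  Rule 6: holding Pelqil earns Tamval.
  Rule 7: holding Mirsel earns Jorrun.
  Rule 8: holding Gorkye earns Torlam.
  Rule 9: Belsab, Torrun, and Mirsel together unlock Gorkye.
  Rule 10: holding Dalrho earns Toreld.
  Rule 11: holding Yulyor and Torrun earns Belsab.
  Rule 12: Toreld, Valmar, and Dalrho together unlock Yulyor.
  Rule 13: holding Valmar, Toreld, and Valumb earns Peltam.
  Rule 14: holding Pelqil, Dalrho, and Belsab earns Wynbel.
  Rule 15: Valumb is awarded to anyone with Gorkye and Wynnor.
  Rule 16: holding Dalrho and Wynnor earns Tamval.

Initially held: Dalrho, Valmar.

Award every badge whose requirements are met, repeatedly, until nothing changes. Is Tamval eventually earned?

Yes

With Dalrho, Toreld is earned (Rule 10).
With Toreld, Valmar, and Dalrho, Yulyor is earned (Rule 12).
With Toreld and Yulyor, Torrun is earned (Rule 1).
With Yulyor and Torrun, Belsab is earned (Rule 11).
With Belsab and Yulyor, Wynnor is earned (Rule 4).
With Dalrho and Wynnor, Tamval is earned (Rule 16).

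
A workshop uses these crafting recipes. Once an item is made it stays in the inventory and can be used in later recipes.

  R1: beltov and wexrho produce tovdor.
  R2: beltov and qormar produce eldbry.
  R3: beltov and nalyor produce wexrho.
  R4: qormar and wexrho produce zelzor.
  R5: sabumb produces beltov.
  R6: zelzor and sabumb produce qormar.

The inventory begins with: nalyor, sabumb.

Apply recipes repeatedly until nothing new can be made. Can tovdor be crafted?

Yes

sabumb → beltov (R5).
Using R3, beltov and nalyor make wexrho.
Using R1, beltov and wexrho make tovdor.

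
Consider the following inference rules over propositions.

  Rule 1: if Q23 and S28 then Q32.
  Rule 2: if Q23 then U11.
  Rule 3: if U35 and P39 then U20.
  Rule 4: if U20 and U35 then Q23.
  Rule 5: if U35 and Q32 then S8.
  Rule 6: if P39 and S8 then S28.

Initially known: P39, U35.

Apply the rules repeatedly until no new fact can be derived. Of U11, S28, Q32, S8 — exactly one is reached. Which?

U35 and P39 hold, so U20 follows (Rule 3).
U20 and U35 hold, so Q23 follows (Rule 4).
Q23 holds, so U11 follows (Rule 2).
S28 would need P39 and S8 (Rule 6), but S8 is never established. S8 would need U35 and Q32 (Rule 5), but Q32 is never established. Q32 would need Q23 and S28 (Rule 1), but S28 is never established.

U11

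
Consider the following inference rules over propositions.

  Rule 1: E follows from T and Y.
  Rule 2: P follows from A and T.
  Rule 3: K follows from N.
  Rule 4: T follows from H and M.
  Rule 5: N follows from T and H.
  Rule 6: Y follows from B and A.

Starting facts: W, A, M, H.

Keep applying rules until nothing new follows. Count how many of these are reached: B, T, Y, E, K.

H and M hold, so T follows (Rule 4).
From T and H, Rule 5 gives N.
N holds, so K follows (Rule 3).
No rule produces B, and it is not given.
T: reached.
Y would need B and A (Rule 6), but B is never established.
E would need T and Y (Rule 1), but Y is never established.
K: reached.
Reached: T and K — 2 of the 5.

2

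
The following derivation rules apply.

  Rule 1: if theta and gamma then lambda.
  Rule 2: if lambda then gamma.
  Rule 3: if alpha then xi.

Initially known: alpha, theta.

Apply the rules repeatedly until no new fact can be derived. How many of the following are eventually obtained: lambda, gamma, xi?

From alpha, Rule 3 gives xi.
lambda would need theta and gamma (Rule 1), but gamma is never established.
gamma would need lambda (Rule 2), but lambda is never established.
xi: reached.
Reached: xi — 1 of the 3.

1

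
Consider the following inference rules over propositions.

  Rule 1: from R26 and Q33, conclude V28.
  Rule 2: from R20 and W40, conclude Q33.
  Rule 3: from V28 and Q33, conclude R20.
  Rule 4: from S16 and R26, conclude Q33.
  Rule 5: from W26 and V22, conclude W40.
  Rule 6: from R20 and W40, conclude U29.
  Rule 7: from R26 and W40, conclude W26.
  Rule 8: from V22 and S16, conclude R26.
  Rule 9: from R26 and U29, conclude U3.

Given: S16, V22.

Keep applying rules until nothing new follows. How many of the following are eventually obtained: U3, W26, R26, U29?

1

V22 and S16 hold, so R26 follows (Rule 8).
U3 would need R26 and U29 (Rule 9), but U29 is never established.
W26 would need R26 and W40 (Rule 7), but W40 is never established.
R26: reached.
U29 would need R20 and W40 (Rule 6), but W40 is never established.
Reached: R26 — 1 of the 4.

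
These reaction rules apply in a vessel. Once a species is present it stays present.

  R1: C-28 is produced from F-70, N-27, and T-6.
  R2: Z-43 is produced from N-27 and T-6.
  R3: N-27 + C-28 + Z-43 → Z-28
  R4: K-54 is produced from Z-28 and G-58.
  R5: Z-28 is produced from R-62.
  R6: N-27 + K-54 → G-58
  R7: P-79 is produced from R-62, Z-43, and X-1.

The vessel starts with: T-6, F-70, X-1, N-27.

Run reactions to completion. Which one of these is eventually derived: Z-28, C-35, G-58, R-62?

Z-28

F-70, N-27, and T-6 present → C-28 forms (R1).
N-27 and T-6 present → Z-43 forms (R2).
N-27, C-28, and Z-43 present → Z-28 forms (R3).
No rule produces C-35, and it is not given. G-58 would need N-27 and K-54 (R6), but K-54 never forms. No rule produces R-62, and it is not given.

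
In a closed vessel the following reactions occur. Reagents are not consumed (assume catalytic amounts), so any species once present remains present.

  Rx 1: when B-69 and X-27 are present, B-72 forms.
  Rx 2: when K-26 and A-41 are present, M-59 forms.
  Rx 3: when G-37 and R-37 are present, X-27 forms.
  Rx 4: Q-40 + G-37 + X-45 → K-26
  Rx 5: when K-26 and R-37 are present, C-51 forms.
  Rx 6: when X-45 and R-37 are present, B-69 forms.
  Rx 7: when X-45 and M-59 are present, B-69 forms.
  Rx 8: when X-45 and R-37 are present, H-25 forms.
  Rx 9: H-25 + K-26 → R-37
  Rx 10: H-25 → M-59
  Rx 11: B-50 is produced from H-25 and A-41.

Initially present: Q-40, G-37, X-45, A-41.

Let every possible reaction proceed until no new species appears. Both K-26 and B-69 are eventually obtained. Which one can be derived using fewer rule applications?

K-26

K-26: Q-40, G-37, and X-45 present → K-26 forms (Rx 4). [1 rule application]
B-69: Q-40, G-37, and X-45 present → K-26 forms (Rx 4). K-26 and A-41 present → M-59 forms (Rx 2). X-45 and M-59 present → B-69 forms (Rx 7). [3 rule applications]
K-26 needs fewer.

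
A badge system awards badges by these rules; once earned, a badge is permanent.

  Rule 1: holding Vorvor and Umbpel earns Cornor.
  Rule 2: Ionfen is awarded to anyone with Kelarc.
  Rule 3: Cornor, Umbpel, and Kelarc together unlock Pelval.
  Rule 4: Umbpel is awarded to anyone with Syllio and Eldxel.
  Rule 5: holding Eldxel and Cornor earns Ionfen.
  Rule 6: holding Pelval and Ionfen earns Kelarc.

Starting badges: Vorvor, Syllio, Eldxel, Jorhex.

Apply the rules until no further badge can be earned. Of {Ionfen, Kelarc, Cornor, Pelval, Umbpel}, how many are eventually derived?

3

With Syllio and Eldxel, Umbpel is earned (Rule 4).
With Vorvor and Umbpel, Cornor is earned (Rule 1).
With Eldxel and Cornor, Ionfen is earned (Rule 5).
Ionfen: reached.
Kelarc would need Pelval and Ionfen (Rule 6), but Pelval is never earned.
Cornor: reached.
Pelval would need Cornor, Umbpel, and Kelarc (Rule 3), but Kelarc is never earned.
Umbpel: reached.
Reached: Ionfen, Cornor, and Umbpel — 3 of the 5.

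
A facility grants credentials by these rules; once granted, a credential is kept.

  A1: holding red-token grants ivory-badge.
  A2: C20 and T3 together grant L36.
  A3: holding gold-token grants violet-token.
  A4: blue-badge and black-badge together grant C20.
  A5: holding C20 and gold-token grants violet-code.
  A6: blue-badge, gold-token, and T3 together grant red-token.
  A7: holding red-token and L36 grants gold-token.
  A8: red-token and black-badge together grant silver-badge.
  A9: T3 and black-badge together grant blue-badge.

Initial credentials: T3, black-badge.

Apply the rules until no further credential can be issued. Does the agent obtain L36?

Yes

Holding T3 and black-badge grants blue-badge (A9).
Holding blue-badge and black-badge grants C20 (A4).
Holding C20 and T3 grants L36 (A2).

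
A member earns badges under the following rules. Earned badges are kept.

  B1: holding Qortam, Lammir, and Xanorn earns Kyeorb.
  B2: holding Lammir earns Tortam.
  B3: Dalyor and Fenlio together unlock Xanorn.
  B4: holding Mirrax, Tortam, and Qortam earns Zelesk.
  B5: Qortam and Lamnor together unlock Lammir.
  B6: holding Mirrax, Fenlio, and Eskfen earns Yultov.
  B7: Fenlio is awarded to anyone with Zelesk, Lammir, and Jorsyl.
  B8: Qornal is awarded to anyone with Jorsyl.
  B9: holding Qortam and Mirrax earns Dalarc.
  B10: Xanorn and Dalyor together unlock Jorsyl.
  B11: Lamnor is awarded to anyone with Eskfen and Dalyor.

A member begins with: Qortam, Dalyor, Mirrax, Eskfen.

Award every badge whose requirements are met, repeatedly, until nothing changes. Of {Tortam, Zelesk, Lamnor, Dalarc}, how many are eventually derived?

4

With Qortam and Mirrax, Dalarc is earned (B9).
With Eskfen and Dalyor, Lamnor is earned (B11).
With Qortam and Lamnor, Lammir is earned (B5).
With Lammir, Tortam is earned (B2).
With Mirrax, Tortam, and Qortam, Zelesk is earned (B4).
Tortam: reached.
Zelesk: reached.
Lamnor: reached.
Dalarc: reached.
All 4 are reached.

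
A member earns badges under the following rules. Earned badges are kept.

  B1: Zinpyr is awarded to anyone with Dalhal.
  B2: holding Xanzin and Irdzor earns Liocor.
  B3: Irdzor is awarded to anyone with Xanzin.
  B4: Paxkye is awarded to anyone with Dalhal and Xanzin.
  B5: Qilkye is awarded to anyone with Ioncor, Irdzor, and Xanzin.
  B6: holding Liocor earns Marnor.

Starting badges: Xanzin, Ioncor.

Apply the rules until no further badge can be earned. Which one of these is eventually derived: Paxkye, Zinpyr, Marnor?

With Xanzin, Irdzor is earned (B3).
With Xanzin and Irdzor, Liocor is earned (B2).
With Liocor, Marnor is earned (B6).
Zinpyr would need Dalhal (B1), but Dalhal is never earned. Paxkye would need Dalhal and Xanzin (B4), but Dalhal is never earned.

Marnor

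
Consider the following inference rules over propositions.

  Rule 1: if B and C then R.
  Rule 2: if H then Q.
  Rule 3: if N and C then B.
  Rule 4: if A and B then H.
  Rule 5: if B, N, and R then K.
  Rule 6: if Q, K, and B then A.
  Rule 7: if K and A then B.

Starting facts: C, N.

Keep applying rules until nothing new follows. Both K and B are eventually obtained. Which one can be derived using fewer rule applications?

B: From N and C, Rule 3 gives B. [1 rule application]
K: From N and C, Rule 3 gives B. From B and C, Rule 1 gives R. From B, N, and R, Rule 5 gives K. [3 rule applications]
B needs fewer.

B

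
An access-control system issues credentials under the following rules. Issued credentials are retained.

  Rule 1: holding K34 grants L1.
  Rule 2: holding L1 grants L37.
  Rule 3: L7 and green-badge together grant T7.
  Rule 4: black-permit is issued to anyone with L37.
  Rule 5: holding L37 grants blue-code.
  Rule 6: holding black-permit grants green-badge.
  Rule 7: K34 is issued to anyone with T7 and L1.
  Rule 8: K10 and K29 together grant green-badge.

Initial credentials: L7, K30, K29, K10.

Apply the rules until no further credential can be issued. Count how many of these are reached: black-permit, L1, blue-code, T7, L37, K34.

1

Holding K10 and K29 grants green-badge (Rule 8).
Holding L7 and green-badge grants T7 (Rule 3).
black-permit would need L37 (Rule 4), but L37 is never granted.
L1 would need K34 (Rule 1), but K34 is never granted.
blue-code would need L37 (Rule 5), but L37 is never granted.
T7: reached.
L37 would need L1 (Rule 2), but L1 is never granted.
K34 would need T7 and L1 (Rule 7), but L1 is never granted.
Reached: T7 — 1 of the 6.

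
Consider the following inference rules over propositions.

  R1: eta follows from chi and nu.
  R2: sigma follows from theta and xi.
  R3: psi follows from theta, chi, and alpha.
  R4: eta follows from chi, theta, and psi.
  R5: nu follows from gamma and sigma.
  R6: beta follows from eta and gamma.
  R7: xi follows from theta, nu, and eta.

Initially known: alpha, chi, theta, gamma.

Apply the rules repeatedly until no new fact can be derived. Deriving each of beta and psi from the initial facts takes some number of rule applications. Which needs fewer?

psi: theta, chi, and alpha hold, so psi follows (R3). [1 rule application]
beta: From theta, chi, and alpha, R3 gives psi. chi, theta, and psi hold, so eta follows (R4). eta and gamma hold, so beta follows (R6). [3 rule applications]
psi needs fewer.

psi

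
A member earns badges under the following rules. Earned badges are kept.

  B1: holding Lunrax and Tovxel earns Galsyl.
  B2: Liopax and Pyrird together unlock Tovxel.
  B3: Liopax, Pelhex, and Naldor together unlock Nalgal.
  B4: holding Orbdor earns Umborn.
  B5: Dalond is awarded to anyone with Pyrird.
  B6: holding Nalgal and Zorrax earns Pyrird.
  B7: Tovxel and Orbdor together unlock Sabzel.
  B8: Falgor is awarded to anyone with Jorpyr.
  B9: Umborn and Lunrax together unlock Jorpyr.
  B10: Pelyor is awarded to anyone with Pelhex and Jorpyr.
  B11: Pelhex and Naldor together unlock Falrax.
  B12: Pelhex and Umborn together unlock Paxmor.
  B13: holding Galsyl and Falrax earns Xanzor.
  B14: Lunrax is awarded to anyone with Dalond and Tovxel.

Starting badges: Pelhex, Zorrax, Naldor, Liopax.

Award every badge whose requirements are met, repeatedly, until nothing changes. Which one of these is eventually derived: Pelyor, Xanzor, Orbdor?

With Liopax, Pelhex, and Naldor, Nalgal is earned (B3).
With Pelhex and Naldor, Falrax is earned (B11).
With Nalgal and Zorrax, Pyrird is earned (B6).
With Liopax and Pyrird, Tovxel is earned (B2).
With Pyrird, Dalond is earned (B5).
With Dalond and Tovxel, Lunrax is earned (B14).
With Lunrax and Tovxel, Galsyl is earned (B1).
With Galsyl and Falrax, Xanzor is earned (B13).
Pelyor would need Pelhex and Jorpyr (B10), but Jorpyr is never earned. No rule produces Orbdor, and it is not given.

Xanzor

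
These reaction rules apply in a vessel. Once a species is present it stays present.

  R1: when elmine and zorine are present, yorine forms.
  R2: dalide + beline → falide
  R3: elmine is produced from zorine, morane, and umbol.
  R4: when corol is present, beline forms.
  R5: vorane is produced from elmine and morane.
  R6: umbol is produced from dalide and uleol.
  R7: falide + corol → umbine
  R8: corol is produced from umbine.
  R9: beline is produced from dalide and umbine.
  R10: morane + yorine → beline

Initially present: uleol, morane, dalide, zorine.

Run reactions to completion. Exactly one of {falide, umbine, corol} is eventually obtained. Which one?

dalide and uleol present → umbol forms (R6).
zorine, morane, and umbol present → elmine forms (R3).
elmine and zorine present → yorine forms (R1).
morane and yorine present → beline forms (R10).
dalide and beline present → falide forms (R2).
umbine would need falide and corol (R7), but corol never forms. corol would need umbine (R8), but umbine never forms.

falide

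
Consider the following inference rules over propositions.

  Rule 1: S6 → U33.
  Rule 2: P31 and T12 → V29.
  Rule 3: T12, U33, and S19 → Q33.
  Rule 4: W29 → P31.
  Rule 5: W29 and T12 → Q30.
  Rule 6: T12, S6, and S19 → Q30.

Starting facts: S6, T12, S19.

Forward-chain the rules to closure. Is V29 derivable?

V29 would need P31 and T12 (Rule 2), but P31 is never established.

No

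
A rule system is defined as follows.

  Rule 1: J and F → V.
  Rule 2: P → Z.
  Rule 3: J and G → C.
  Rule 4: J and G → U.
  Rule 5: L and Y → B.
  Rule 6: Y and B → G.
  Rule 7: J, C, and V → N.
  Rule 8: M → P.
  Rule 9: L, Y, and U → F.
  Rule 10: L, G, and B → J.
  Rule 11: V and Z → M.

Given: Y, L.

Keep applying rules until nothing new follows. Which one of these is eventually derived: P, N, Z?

N

L and Y hold, so B follows (Rule 5).
From Y and B, Rule 6 gives G.
L, G, and B hold, so J follows (Rule 10).
J and G hold, so U follows (Rule 4).
J and G hold, so C follows (Rule 3).
L, Y, and U hold, so F follows (Rule 9).
From J and F, Rule 1 gives V.
From J, C, and V, Rule 7 gives N.
Z would need P (Rule 2), but P is never established. P would need M (Rule 8), but M is never established.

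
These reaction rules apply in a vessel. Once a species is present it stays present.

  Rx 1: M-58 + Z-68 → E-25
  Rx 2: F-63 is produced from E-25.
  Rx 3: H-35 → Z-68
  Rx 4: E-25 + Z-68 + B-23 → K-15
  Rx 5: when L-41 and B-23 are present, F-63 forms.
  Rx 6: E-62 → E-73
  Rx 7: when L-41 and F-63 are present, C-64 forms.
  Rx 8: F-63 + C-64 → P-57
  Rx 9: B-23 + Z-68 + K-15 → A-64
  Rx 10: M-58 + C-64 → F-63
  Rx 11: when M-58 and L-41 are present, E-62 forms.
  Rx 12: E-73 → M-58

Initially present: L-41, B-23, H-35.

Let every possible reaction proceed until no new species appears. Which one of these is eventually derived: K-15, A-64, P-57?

L-41 and B-23 present → F-63 forms (Rx 5).
L-41 and F-63 present → C-64 forms (Rx 7).
F-63 and C-64 present → P-57 forms (Rx 8).
K-15 would need E-25, Z-68, and B-23 (Rx 4), but E-25 never forms. A-64 would need B-23, Z-68, and K-15 (Rx 9), but K-15 never forms.

P-57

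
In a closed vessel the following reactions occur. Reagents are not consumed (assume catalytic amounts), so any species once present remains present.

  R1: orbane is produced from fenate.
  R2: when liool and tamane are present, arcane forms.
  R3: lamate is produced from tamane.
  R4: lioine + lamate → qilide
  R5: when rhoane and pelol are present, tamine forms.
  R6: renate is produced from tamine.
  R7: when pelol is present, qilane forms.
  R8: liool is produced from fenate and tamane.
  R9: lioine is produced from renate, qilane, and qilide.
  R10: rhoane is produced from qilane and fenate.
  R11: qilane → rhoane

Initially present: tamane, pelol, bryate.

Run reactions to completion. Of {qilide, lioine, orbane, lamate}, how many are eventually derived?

1

tamane present → lamate forms (R3).
qilide would need lioine and lamate (R4), but lioine never forms.
lioine would need renate, qilane, and qilide (R9), but qilide never forms.
orbane would need fenate (R1), but fenate never forms.
lamate: reached.
Reached: lamate — 1 of the 4.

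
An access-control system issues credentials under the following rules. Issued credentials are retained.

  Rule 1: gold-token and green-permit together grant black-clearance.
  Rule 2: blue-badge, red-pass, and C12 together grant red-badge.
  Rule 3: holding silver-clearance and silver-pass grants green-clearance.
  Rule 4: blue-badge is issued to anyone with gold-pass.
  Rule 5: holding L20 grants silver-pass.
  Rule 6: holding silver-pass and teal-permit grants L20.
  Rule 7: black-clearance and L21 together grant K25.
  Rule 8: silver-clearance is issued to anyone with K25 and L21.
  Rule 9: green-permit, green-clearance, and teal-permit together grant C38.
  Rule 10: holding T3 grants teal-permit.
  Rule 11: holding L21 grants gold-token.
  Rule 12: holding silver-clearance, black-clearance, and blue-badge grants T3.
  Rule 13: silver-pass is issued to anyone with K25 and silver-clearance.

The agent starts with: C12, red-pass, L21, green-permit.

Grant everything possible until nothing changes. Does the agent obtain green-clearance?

Holding L21 grants gold-token (Rule 11).
Holding gold-token and green-permit grants black-clearance (Rule 1).
Holding black-clearance and L21 grants K25 (Rule 7).
Holding K25 and L21 grants silver-clearance (Rule 8).
Holding K25 and silver-clearance grants silver-pass (Rule 13).
Holding silver-clearance and silver-pass grants green-clearance (Rule 3).

Yes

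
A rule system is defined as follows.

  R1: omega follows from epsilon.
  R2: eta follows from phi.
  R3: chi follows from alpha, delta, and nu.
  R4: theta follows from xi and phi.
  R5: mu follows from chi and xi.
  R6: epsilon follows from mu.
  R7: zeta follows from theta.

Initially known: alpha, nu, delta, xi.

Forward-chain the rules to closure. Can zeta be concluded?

No

zeta would need theta (R7), but theta is never established.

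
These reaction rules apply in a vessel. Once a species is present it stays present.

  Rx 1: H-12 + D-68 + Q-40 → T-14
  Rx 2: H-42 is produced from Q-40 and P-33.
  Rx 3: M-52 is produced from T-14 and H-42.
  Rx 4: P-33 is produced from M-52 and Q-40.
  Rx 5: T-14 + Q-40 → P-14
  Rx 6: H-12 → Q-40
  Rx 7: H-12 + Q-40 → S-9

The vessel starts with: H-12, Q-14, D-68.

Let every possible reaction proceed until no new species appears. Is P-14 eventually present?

H-12 present → Q-40 forms (Rx 6).
H-12, D-68, and Q-40 present → T-14 forms (Rx 1).
T-14 and Q-40 present → P-14 forms (Rx 5).

Yes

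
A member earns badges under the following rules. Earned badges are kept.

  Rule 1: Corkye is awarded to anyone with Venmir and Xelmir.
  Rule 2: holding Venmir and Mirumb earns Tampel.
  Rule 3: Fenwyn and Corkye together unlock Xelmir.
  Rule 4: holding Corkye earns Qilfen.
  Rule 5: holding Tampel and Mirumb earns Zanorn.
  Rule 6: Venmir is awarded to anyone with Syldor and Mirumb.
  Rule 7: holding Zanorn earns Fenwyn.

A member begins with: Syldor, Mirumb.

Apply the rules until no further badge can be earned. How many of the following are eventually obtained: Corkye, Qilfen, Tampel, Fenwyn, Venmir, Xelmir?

3

With Syldor and Mirumb, Venmir is earned (Rule 6).
With Venmir and Mirumb, Tampel is earned (Rule 2).
With Tampel and Mirumb, Zanorn is earned (Rule 5).
With Zanorn, Fenwyn is earned (Rule 7).
Corkye would need Venmir and Xelmir (Rule 1), but Xelmir is never earned.
Qilfen would need Corkye (Rule 4), but Corkye is never earned.
Tampel: reached.
Fenwyn: reached.
Venmir: reached.
Xelmir would need Fenwyn and Corkye (Rule 3), but Corkye is never earned.
Reached: Tampel, Fenwyn, and Venmir — 3 of the 6.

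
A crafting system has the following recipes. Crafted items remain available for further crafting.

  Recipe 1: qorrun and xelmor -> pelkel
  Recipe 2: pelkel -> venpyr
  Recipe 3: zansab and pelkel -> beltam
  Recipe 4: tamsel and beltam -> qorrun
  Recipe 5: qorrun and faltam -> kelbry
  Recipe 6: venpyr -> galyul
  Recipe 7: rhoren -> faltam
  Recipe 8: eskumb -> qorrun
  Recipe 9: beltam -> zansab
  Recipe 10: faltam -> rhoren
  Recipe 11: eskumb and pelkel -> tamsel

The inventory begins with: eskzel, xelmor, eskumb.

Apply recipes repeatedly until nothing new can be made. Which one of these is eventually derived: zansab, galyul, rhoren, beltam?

eskumb -> qorrun (Recipe 8).
qorrun and xelmor -> pelkel (Recipe 1).
Using Recipe 2, pelkel makes venpyr.
Using Recipe 6, venpyr makes galyul.
rhoren would need faltam (Recipe 10), but faltam is never obtained. zansab would need beltam (Recipe 9), but beltam is never obtained. beltam would need zansab and pelkel (Recipe 3), but zansab is never obtained.

galyul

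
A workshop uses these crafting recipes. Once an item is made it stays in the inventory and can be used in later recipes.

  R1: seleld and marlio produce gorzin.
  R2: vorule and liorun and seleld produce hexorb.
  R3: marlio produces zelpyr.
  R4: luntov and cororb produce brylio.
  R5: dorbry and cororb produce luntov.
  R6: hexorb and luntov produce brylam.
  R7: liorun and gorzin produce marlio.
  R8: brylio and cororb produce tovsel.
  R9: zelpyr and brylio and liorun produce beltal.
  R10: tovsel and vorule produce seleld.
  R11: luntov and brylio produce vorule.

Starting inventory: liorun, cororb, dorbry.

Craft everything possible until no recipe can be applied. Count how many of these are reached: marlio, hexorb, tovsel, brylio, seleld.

4

Using R5, dorbry and cororb make luntov.
Using R4, luntov and cororb make brylio.
Using R11, luntov and brylio make vorule.
brylio and cororb → tovsel (R8).
tovsel and vorule → seleld (R10).
Using R2, vorule, liorun, and seleld make hexorb.
marlio would need liorun and gorzin (R7), but gorzin is never obtained.
hexorb: reached.
tovsel: reached.
brylio: reached.
seleld: reached.
Reached: hexorb, tovsel, brylio, and seleld — 4 of the 5.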